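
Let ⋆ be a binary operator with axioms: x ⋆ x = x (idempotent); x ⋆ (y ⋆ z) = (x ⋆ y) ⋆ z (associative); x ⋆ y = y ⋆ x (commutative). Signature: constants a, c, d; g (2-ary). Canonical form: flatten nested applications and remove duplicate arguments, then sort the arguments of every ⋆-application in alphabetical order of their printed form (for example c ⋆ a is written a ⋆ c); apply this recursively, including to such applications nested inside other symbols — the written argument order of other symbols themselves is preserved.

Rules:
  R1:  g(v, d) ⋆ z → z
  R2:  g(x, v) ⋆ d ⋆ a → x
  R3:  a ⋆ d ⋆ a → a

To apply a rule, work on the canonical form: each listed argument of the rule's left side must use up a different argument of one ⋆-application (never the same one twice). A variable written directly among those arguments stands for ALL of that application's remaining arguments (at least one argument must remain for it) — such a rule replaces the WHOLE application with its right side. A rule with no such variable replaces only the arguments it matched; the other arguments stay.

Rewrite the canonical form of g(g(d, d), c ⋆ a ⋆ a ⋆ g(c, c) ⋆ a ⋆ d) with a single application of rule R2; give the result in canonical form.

Answer: g(g(d, d), c)

Derivation:
Canonical form:  g(g(d, d), a ⋆ c ⋆ d ⋆ g(c, c))
R2 matches:  uses a, d, g(c, c);  v := c, x := c
Result:  g(g(d, d), c)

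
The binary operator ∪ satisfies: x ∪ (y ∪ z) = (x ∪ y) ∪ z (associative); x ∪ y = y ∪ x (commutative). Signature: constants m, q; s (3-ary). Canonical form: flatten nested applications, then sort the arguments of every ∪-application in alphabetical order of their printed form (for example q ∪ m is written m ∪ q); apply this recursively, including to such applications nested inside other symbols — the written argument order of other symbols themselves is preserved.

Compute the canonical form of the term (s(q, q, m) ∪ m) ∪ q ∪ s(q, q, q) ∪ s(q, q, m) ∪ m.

Answer: m ∪ m ∪ q ∪ s(q, q, m) ∪ s(q, q, m) ∪ s(q, q, q)

Derivation:
Un-nest:  s(q, q, m) ∪ m ∪ q ∪ s(q, q, q) ∪ s(q, q, m) ∪ m
Sort arguments:  m ∪ m ∪ q ∪ s(q, q, m) ∪ s(q, q, m) ∪ s(q, q, q)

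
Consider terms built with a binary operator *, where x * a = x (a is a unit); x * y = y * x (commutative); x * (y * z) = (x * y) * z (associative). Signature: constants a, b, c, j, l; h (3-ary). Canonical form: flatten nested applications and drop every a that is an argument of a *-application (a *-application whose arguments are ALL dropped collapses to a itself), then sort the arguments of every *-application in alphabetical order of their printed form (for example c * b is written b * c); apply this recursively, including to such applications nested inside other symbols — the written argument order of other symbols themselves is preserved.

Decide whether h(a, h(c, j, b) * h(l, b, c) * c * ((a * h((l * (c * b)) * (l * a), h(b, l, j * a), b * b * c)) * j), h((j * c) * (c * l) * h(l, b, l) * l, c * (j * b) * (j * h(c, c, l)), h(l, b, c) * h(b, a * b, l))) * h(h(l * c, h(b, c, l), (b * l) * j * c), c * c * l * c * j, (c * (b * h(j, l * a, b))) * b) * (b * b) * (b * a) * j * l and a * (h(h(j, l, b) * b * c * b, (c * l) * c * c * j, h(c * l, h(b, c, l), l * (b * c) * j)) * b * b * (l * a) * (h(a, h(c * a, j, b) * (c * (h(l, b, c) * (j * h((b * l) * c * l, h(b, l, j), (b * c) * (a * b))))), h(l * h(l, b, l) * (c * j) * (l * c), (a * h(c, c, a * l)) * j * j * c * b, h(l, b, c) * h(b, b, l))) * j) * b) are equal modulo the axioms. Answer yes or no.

Left:  h(a, h(c, j, b) * h(l, b, c) * c * ((a * h((l * (c * b)) * (l * a), h(b, l, j * a), b * b * c)) * j), h((j * c) * (c * l) * h(l, b, l) * l, c * (j * b) * (j * h(c, c, l)), h(l, b, c) * h(b, a * b, l))) * h(h(l * c, h(b, c, l), (b * l) * j * c), c * c * l * c * j, (c * (b * h(j, l * a, b))) * b) * (b * b) * (b * a) * j * l
  Merge nested applications:  h(a, h(c, j, b) * h(l, b, c) * c * ((a * h((l * (c * b)) * (l * a), h(b, l, j * a), b * b * c)) * j), h((j * c) * (c * l) * h(l, b, l) * l, c * (j * b) * (j * h(c, c, l)), h(l, b, c) * h(b, a * b, l))) * h(h(l * c, h(b, c, l), (b * l) * j * c), c * c * l * c * j, (c * (b * h(j, l * a, b))) * b) * b * b * b * a * j * l
  Inside:  h(a, h(c, j, b) * h(l, b, c) * c * ((a * h((l * (c * b)) * (l * a), h(b, l, j * a), b * b * c)) * j), h((j * c) * (c * l) * h(l, b, l) * l, c * (j * b) * (j * h(c, c, l)), h(l, b, c) * h(b, a * b, l)))  →  h(a, c * h(b * c * l * l, h(b, l, j), b * b * c) * h(c, j, b) * h(l, b, c) * j, h(c * c * h(l, b, l) * j * l * l, b * c * h(c, c, l) * j * j, h(b, b, l) * h(l, b, c)))
  Inside:  h(h(l * c, h(b, c, l), (b * l) * j * c), c * c * l * c * j, (c * (b * h(j, l * a, b))) * b)  →  h(h(c * l, h(b, c, l), b * c * j * l), c * c * c * j * l, b * b * c * h(j, l, b))
  Drop the unit:  drop a
  Sort arguments:  b * b * b * h(a, c * h(b * c * l * l, h(b, l, j), b * b * c) * h(c, j, b) * h(l, b, c) * j, h(c * c * h(l, b, l) * j * l * l, b * c * h(c, c, l) * j * j, h(b, b, l) * h(l, b, c))) * h(h(c * l, h(b, c, l), b * c * j * l), c * c * c * j * l, b * b * c * h(j, l, b)) * j * l
Right:  a * (h(h(j, l, b) * b * c * b, (c * l) * c * c * j, h(c * l, h(b, c, l), l * (b * c) * j)) * b * b * (l * a) * (h(a, h(c * a, j, b) * (c * (h(l, b, c) * (j * h((b * l) * c * l, h(b, l, j), (b * c) * (a * b))))), h(l * h(l, b, l) * (c * j) * (l * c), (a * h(c, c, a * l)) * j * j * c * b, h(l, b, c) * h(b, b, l))) * j) * b)
  Un-nest:  a * h(h(j, l, b) * b * c * b, (c * l) * c * c * j, h(c * l, h(b, c, l), l * (b * c) * j)) * b * b * l * a * h(a, h(c * a, j, b) * (c * (h(l, b, c) * (j * h((b * l) * c * l, h(b, l, j), (b * c) * (a * b))))), h(l * h(l, b, l) * (c * j) * (l * c), (a * h(c, c, a * l)) * j * j * c * b, h(l, b, c) * h(b, b, l))) * j * b
  Simplify inside:  h(h(j, l, b) * b * c * b, (c * l) * c * c * j, h(c * l, h(b, c, l), l * (b * c) * j))  →  h(b * b * c * h(j, l, b), c * c * c * j * l, h(c * l, h(b, c, l), b * c * j * l))
  Simplify inside:  h(a, h(c * a, j, b) * (c * (h(l, b, c) * (j * h((b * l) * c * l, h(b, l, j), (b * c) * (a * b))))), h(l * h(l, b, l) * (c * j) * (l * c), (a * h(c, c, a * l)) * j * j * c * b, h(l, b, c) * h(b, b, l)))  →  h(a, c * h(b * c * l * l, h(b, l, j), b * b * c) * h(c, j, b) * h(l, b, c) * j, h(c * c * h(l, b, l) * j * l * l, b * c * h(c, c, l) * j * j, h(b, b, l) * h(l, b, c)))
  Unit:  drop a (×2)
  Sort arguments:  b * b * b * h(a, c * h(b * c * l * l, h(b, l, j), b * b * c) * h(c, j, b) * h(l, b, c) * j, h(c * c * h(l, b, l) * j * l * l, b * c * h(c, c, l) * j * j, h(b, b, l) * h(l, b, c))) * h(b * b * c * h(j, l, b), c * c * c * j * l, h(c * l, h(b, c, l), b * c * j * l)) * j * l

Answer: no — b * b * b * h(a, c * h(b * c * l * l, h(b, l, j), b * b * c) * h(c, j, b) * h(l, b, c) * j, h(c * c * h(l, b, l) * j * l * l, b * c * h(c, c, l) * j * j, h(b, b, l) * h(l, b, c))) * h(h(c * l, h(b, c, l), b * c * j * l), c * c * c * j * l, b * b * c * h(j, l, b)) * j * l vs b * b * b * h(a, c * h(b * c * l * l, h(b, l, j), b * b * c) * h(c, j, b) * h(l, b, c) * j, h(c * c * h(l, b, l) * j * l * l, b * c * h(c, c, l) * j * j, h(b, b, l) * h(l, b, c))) * h(b * b * c * h(j, l, b), c * c * c * j * l, h(c * l, h(b, c, l), b * c * j * l)) * j * l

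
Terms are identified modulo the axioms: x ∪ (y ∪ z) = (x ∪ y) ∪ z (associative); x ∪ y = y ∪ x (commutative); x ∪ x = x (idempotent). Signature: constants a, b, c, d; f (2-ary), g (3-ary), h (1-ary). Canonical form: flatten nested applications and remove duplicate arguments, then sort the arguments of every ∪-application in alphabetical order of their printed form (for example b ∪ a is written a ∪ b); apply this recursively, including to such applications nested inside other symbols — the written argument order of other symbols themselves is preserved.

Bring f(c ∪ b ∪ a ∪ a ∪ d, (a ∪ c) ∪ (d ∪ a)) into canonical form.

Work inside:  (a ∪ c) ∪ (d ∪ a)
Flatten:  a ∪ c ∪ d ∪ a
Idempotence:  drop duplicate a
Sort arguments:  a ∪ c ∪ d
Reassemble:  f(a ∪ b ∪ c ∪ d, a ∪ c ∪ d)

Answer: f(a ∪ b ∪ c ∪ d, a ∪ c ∪ d)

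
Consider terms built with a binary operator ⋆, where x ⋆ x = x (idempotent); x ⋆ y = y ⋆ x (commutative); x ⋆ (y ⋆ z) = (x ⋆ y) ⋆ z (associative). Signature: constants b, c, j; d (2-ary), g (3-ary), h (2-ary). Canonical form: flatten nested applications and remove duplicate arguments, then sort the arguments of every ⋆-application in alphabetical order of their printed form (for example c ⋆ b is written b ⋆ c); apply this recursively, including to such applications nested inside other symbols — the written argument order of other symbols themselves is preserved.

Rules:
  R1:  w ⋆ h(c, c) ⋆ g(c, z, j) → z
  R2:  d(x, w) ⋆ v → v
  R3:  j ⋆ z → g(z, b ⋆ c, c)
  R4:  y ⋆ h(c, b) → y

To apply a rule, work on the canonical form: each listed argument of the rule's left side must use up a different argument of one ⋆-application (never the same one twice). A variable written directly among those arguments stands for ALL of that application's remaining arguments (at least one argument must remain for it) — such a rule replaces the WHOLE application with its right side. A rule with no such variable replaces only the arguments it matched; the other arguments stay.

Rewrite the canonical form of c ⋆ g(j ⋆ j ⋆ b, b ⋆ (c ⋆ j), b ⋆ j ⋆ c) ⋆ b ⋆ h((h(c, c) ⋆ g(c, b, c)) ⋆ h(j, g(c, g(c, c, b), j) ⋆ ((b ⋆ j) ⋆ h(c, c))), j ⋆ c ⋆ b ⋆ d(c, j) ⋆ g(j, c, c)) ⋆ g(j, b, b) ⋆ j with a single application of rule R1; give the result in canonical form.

Answer: b ⋆ c ⋆ g(b ⋆ j, b ⋆ c ⋆ j, b ⋆ c ⋆ j) ⋆ g(j, b, b) ⋆ h(g(c, b, c) ⋆ h(c, c) ⋆ h(j, g(c, c, b)), b ⋆ c ⋆ d(c, j) ⋆ g(j, c, c) ⋆ j) ⋆ j

Derivation:
Canonical form:  b ⋆ c ⋆ g(b ⋆ j, b ⋆ c ⋆ j, b ⋆ c ⋆ j) ⋆ g(j, b, b) ⋆ h(g(c, b, c) ⋆ h(c, c) ⋆ h(j, b ⋆ g(c, g(c, c, b), j) ⋆ h(c, c) ⋆ j), b ⋆ c ⋆ d(c, j) ⋆ g(j, c, c) ⋆ j) ⋆ j
Match R1:  consume g(c, g(c, c, b), j), h(c, c);  w := b ⋆ j, z := g(c, c, b)
The variable takes the whole remainder — replace the entire application.
Giving:  b ⋆ c ⋆ g(b ⋆ j, b ⋆ c ⋆ j, b ⋆ c ⋆ j) ⋆ g(j, b, b) ⋆ h(g(c, b, c) ⋆ h(c, c) ⋆ h(j, g(c, c, b)), b ⋆ c ⋆ d(c, j) ⋆ g(j, c, c) ⋆ j) ⋆ j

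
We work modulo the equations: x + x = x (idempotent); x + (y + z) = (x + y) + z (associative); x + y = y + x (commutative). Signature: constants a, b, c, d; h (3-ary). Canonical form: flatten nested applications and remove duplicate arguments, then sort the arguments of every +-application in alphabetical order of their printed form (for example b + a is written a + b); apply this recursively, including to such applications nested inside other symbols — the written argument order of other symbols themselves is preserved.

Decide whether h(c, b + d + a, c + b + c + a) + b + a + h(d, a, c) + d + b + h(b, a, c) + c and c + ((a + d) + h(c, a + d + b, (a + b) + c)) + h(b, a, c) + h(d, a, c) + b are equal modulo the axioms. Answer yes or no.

Answer: yes — both canonical forms are a + b + c + d + h(b, a, c) + h(c, a + b + d, a + b + c) + h(d, a, c)

Derivation:
Left:  h(c, b + d + a, c + b + c + a) + b + a + h(d, a, c) + d + b + h(b, a, c) + c
  Inside:  h(c, b + d + a, c + b + c + a)  →  h(c, a + b + d, a + b + c)
  Idempotence:  drop duplicate b
  Sort:  a + b + c + d + h(b, a, c) + h(c, a + b + d, a + b + c) + h(d, a, c)
Right:  c + ((a + d) + h(c, a + d + b, (a + b) + c)) + h(b, a, c) + h(d, a, c) + b
  Merge nested applications:  c + a + d + h(c, a + d + b, (a + b) + c) + h(b, a, c) + h(d, a, c) + b
  Simplify inside:  h(c, a + d + b, (a + b) + c)  →  h(c, a + b + d, a + b + c)
  Order the arguments:  a + b + c + d + h(b, a, c) + h(c, a + b + d, a + b + c) + h(d, a, c)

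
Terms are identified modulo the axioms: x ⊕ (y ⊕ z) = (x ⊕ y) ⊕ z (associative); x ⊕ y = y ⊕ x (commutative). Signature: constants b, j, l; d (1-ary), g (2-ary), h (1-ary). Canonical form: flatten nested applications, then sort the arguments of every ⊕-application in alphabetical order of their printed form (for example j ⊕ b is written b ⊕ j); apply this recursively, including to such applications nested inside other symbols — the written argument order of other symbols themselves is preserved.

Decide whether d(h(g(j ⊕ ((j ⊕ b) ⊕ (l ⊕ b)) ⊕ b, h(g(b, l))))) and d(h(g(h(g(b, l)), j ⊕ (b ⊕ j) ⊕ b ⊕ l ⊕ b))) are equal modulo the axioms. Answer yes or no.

Answer: no — d(h(g(b ⊕ b ⊕ b ⊕ j ⊕ j ⊕ l, h(g(b, l))))) vs d(h(g(h(g(b, l)), b ⊕ b ⊕ b ⊕ j ⊕ j ⊕ l)))

Derivation:
Left:  d(h(g(j ⊕ ((j ⊕ b) ⊕ (l ⊕ b)) ⊕ b, h(g(b, l)))))
  Focus inside:  j ⊕ ((j ⊕ b) ⊕ (l ⊕ b)) ⊕ b
  Un-nest:  j ⊕ j ⊕ b ⊕ l ⊕ b ⊕ b
  Sort:  b ⊕ b ⊕ b ⊕ j ⊕ j ⊕ l
  Rebuild:  d(h(g(b ⊕ b ⊕ b ⊕ j ⊕ j ⊕ l, h(g(b, l)))))
Right:  d(h(g(h(g(b, l)), j ⊕ (b ⊕ j) ⊕ b ⊕ l ⊕ b)))
  Work inside:  j ⊕ (b ⊕ j) ⊕ b ⊕ l ⊕ b
  Flatten:  j ⊕ b ⊕ j ⊕ b ⊕ l ⊕ b
  Sort arguments:  b ⊕ b ⊕ b ⊕ j ⊕ j ⊕ l
  Reassemble:  d(h(g(h(g(b, l)), b ⊕ b ⊕ b ⊕ j ⊕ j ⊕ l)))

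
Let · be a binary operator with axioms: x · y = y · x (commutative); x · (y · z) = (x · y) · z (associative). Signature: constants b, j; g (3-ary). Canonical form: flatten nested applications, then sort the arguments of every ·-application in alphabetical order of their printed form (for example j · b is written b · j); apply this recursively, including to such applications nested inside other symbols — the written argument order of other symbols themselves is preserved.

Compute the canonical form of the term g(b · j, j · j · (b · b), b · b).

Answer: g(b · j, b · b · j · j, b · b)

Derivation:
Descend into:  j · j · (b · b)
Flatten:  j · j · b · b
Order the arguments:  b · b · j · j
Put back:  g(b · j, b · b · j · j, b · b)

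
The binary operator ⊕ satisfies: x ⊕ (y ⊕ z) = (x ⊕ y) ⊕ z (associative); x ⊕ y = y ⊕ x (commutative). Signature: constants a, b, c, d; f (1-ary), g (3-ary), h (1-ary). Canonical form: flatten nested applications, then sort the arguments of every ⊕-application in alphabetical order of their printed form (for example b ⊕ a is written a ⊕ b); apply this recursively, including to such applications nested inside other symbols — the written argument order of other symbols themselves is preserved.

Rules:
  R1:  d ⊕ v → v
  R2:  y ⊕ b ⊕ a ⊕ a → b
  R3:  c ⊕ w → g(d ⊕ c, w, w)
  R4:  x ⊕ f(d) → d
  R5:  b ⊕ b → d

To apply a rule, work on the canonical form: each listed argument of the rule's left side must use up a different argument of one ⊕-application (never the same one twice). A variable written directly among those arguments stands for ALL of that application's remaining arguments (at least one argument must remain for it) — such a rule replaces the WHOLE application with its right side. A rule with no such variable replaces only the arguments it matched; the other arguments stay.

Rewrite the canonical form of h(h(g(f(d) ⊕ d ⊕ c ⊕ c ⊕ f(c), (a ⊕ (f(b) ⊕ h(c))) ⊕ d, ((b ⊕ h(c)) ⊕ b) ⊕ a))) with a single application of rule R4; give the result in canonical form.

Canonical form:  h(h(g(c ⊕ c ⊕ d ⊕ f(c) ⊕ f(d), a ⊕ d ⊕ f(b) ⊕ h(c), a ⊕ b ⊕ b ⊕ h(c))))
R4 matches:  uses f(d);  x := c ⊕ c ⊕ d ⊕ f(c)
The extension variable absorbs all remaining arguments, so the whole application is rewritten.
New term:  h(h(g(d, a ⊕ d ⊕ f(b) ⊕ h(c), a ⊕ b ⊕ b ⊕ h(c))))

Answer: h(h(g(d, a ⊕ d ⊕ f(b) ⊕ h(c), a ⊕ b ⊕ b ⊕ h(c))))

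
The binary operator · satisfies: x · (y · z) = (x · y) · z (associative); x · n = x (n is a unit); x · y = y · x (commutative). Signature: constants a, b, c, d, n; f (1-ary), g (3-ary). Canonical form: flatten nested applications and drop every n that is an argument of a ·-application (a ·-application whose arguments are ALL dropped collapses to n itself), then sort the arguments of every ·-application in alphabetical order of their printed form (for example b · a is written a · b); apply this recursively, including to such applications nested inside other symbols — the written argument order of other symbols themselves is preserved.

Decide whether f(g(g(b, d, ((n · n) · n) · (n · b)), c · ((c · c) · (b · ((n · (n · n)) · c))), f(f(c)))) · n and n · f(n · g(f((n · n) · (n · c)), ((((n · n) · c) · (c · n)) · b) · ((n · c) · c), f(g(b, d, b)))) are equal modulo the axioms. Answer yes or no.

Left:  f(g(g(b, d, ((n · n) · n) · (n · b)), c · ((c · c) · (b · ((n · (n · n)) · c))), f(f(c)))) · n
  Canonicalize subterm:  f(g(g(b, d, ((n · n) · n) · (n · b)), c · ((c · c) · (b · ((n · (n · n)) · c))), f(f(c))))  →  f(g(g(b, d, b), b · c · c · c · c, f(f(c))))
  Drop the unit:  drop n
  Sort arguments:  f(g(g(b, d, b), b · c · c · c · c, f(f(c))))
Right:  n · f(n · g(f((n · n) · (n · c)), ((((n · n) · c) · (c · n)) · b) · ((n · c) · c), f(g(b, d, b))))
  Simplify inside:  f(n · g(f((n · n) · (n · c)), ((((n · n) · c) · (c · n)) · b) · ((n · c) · c), f(g(b, d, b))))  →  f(g(f(c), b · c · c · c · c, f(g(b, d, b))))
  Unit:  drop n
  Order the arguments:  f(g(f(c), b · c · c · c · c, f(g(b, d, b))))

Answer: no — f(g(g(b, d, b), b · c · c · c · c, f(f(c)))) vs f(g(f(c), b · c · c · c · c, f(g(b, d, b))))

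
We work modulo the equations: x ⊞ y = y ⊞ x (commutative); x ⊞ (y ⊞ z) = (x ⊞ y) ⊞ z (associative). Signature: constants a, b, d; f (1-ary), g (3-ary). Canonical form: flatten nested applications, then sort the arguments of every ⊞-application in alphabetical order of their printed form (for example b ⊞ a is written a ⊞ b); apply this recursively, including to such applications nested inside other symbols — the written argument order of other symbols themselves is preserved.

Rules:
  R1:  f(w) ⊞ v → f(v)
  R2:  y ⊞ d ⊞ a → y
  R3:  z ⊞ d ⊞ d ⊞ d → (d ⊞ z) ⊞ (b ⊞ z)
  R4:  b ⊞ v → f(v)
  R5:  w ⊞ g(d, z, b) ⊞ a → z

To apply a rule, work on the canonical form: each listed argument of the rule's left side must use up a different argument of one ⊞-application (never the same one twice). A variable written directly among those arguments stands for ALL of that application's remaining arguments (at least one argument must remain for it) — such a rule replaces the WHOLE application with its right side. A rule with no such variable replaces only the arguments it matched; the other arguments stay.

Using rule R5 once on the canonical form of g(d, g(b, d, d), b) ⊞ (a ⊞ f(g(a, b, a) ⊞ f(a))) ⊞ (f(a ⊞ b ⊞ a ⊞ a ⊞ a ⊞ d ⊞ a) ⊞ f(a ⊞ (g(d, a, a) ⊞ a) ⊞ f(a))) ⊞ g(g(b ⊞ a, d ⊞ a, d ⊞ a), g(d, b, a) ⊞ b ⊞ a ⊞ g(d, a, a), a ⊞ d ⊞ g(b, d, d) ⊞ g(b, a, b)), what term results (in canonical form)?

Answer: g(b, d, d)

Derivation:
Canonical form:  a ⊞ f(a ⊞ a ⊞ a ⊞ a ⊞ a ⊞ b ⊞ d) ⊞ f(a ⊞ a ⊞ f(a) ⊞ g(d, a, a)) ⊞ f(f(a) ⊞ g(a, b, a)) ⊞ g(d, g(b, d, d), b) ⊞ g(g(a ⊞ b, a ⊞ d, a ⊞ d), a ⊞ b ⊞ g(d, a, a) ⊞ g(d, b, a), a ⊞ d ⊞ g(b, a, b) ⊞ g(b, d, d))
Match R5:  consume a, g(d, g(b, d, d), b);  w := f(a ⊞ a ⊞ a ⊞ a ⊞ a ⊞ b ⊞ d) ⊞ f(a ⊞ a ⊞ f(a) ⊞ g(d, a, a)) ⊞ f(f(a) ⊞ g(a, b, a)) ⊞ g(g(a ⊞ b, a ⊞ d, a ⊞ d), a ⊞ b ⊞ g(d, a, a) ⊞ g(d, b, a), a ⊞ d ⊞ g(b, a, b) ⊞ g(b, d, d)), z := g(b, d, d)
The extension variable absorbs all remaining arguments, so the whole application is rewritten.
Giving:  g(b, d, d)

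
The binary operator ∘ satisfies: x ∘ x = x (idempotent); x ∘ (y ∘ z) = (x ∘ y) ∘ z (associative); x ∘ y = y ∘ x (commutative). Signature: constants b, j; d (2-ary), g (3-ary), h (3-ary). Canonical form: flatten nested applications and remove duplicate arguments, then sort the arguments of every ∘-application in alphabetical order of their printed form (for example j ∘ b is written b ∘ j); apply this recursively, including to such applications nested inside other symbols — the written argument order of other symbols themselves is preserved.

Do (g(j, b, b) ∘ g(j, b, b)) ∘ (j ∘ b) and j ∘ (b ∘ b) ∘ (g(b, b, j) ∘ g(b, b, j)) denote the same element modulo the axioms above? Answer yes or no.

Answer: no — b ∘ g(j, b, b) ∘ j vs b ∘ g(b, b, j) ∘ j

Derivation:
Left:  (g(j, b, b) ∘ g(j, b, b)) ∘ (j ∘ b)
  Flatten:  g(j, b, b) ∘ g(j, b, b) ∘ j ∘ b
  Idempotence:  drop duplicate g(j, b, b)
  Order the arguments:  b ∘ g(j, b, b) ∘ j
Right:  j ∘ (b ∘ b) ∘ (g(b, b, j) ∘ g(b, b, j))
  Merge nested applications:  j ∘ b ∘ b ∘ g(b, b, j) ∘ g(b, b, j)
  Idempotence:  drop duplicate b, g(b, b, j)
  Order the arguments:  b ∘ g(b, b, j) ∘ j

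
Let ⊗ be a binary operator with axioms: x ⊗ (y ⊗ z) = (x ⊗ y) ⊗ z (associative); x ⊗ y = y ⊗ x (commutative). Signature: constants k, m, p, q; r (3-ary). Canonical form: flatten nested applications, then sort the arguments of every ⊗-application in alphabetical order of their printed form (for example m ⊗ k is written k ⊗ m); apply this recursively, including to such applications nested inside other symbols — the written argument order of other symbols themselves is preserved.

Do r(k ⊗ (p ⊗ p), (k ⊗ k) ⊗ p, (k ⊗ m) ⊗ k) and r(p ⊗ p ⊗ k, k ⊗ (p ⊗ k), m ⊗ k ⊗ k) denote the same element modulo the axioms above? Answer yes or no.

Answer: yes — both canonical forms are r(k ⊗ p ⊗ p, k ⊗ k ⊗ p, k ⊗ k ⊗ m)

Derivation:
Left:  r(k ⊗ (p ⊗ p), (k ⊗ k) ⊗ p, (k ⊗ m) ⊗ k)
  Descend into:  (k ⊗ m) ⊗ k
  Flatten:  k ⊗ m ⊗ k
  Sort arguments:  k ⊗ k ⊗ m
  Reassemble:  r(k ⊗ p ⊗ p, k ⊗ k ⊗ p, k ⊗ k ⊗ m)
Right:  r(p ⊗ p ⊗ k, k ⊗ (p ⊗ k), m ⊗ k ⊗ k)
  Descend into:  k ⊗ (p ⊗ k)
  Merge nested applications:  k ⊗ p ⊗ k
  Sort arguments:  k ⊗ k ⊗ p
  Reassemble:  r(k ⊗ p ⊗ p, k ⊗ k ⊗ p, k ⊗ k ⊗ m)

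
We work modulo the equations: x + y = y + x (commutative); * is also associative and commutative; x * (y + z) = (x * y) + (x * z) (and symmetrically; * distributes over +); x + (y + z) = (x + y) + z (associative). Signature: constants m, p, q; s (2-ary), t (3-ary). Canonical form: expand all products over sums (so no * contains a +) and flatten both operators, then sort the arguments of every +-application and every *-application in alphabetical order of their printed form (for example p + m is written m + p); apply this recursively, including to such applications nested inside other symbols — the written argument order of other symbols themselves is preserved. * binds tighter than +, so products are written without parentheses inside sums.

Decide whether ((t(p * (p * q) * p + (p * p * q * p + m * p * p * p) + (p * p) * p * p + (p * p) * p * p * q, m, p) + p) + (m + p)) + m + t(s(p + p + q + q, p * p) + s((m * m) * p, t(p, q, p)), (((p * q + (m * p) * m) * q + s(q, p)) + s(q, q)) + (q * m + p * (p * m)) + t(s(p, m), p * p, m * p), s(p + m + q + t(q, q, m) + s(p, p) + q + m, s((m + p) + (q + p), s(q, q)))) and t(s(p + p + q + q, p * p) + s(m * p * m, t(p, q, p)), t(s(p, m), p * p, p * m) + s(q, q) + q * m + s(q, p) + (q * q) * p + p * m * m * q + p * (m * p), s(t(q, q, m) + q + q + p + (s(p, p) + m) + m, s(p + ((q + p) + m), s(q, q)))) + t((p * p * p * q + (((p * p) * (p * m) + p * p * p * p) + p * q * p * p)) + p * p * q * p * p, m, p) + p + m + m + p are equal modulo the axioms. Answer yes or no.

Left:  ((t(p * (p * q) * p + (p * p * q * p + m * p * p * p) + (p * p) * p * p + (p * p) * p * p * q, m, p) + p) + (m + p)) + m + t(s(p + p + q + q, p * p) + s((m * m) * p, t(p, q, p)), (((p * q + (m * p) * m) * q + s(q, p)) + s(q, q)) + (q * m + p * (p * m)) + t(s(p, m), p * p, m * p), s(p + m + q + t(q, q, m) + s(p, p) + q + m, s((m + p) + (q + p), s(q, q))))
  Distribute:  t(m * p * p * p + p * p * p * p + p * p * p * p * q + p * p * p * q + p * p * p * q, m, p) + p + m + p + m + t(s(m * m * p, t(p, q, p)) + s(p + p + q + q, p * p), m * m * p * q + m * p * p + m * q + p * q * q + s(q, p) + s(q, q) + t(s(p, m), p * p, m * p), s(m + m + p + q + q + s(p, p) + t(q, q, m), s(m + p + p + q, s(q, q))))
  Order the arguments:  m + m + p + p + t(m * p * p * p + p * p * p * p + p * p * p * p * q + p * p * p * q + p * p * p * q, m, p) + t(s(m * m * p, t(p, q, p)) + s(p + p + q + q, p * p), m * m * p * q + m * p * p + m * q + p * q * q + s(q, p) + s(q, q) + t(s(p, m), p * p, m * p), s(m + m + p + q + q + s(p, p) + t(q, q, m), s(m + p + p + q, s(q, q))))
Right:  t(s(p + p + q + q, p * p) + s(m * p * m, t(p, q, p)), t(s(p, m), p * p, p * m) + s(q, q) + q * m + s(q, p) + (q * q) * p + p * m * m * q + p * (m * p), s(t(q, q, m) + q + q + p + (s(p, p) + m) + m, s(p + ((q + p) + m), s(q, q)))) + t((p * p * p * q + (((p * p) * (p * m) + p * p * p * p) + p * q * p * p)) + p * p * q * p * p, m, p) + p + m + m + p
  Un-nest:  t(s(m * m * p, t(p, q, p)) + s(p + p + q + q, p * p), m * m * p * q + m * p * p + m * q + p * q * q + s(q, p) + s(q, q) + t(s(p, m), p * p, m * p), s(m + m + p + q + q + s(p, p) + t(q, q, m), s(m + p + p + q, s(q, q)))) + t(m * p * p * p + p * p * p * p + p * p * p * p * q + p * p * p * q + p * p * p * q, m, p) + p + m + m + p
  Order the arguments:  m + m + p + p + t(m * p * p * p + p * p * p * p + p * p * p * p * q + p * p * p * q + p * p * p * q, m, p) + t(s(m * m * p, t(p, q, p)) + s(p + p + q + q, p * p), m * m * p * q + m * p * p + m * q + p * q * q + s(q, p) + s(q, q) + t(s(p, m), p * p, m * p), s(m + m + p + q + q + s(p, p) + t(q, q, m), s(m + p + p + q, s(q, q))))

Answer: yes — both canonical forms are m + m + p + p + t(m * p * p * p + p * p * p * p + p * p * p * p * q + p * p * p * q + p * p * p * q, m, p) + t(s(m * m * p, t(p, q, p)) + s(p + p + q + q, p * p), m * m * p * q + m * p * p + m * q + p * q * q + s(q, p) + s(q, q) + t(s(p, m), p * p, m * p), s(m + m + p + q + q + s(p, p) + t(q, q, m), s(m + p + p + q, s(q, q))))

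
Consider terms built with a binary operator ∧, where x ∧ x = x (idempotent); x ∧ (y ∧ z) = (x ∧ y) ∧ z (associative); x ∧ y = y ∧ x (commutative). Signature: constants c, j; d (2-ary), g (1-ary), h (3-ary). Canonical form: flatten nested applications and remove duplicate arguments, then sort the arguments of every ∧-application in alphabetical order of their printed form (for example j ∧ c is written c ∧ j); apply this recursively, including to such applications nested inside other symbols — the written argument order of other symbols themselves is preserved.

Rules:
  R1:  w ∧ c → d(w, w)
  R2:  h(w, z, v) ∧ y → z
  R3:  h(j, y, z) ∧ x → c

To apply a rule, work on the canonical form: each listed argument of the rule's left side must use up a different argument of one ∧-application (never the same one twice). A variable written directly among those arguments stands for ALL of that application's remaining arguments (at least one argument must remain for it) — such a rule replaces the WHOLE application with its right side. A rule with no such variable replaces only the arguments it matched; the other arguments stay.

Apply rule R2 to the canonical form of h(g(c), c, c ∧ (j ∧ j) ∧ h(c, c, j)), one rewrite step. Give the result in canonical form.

Answer: h(g(c), c, c)

Derivation:
Canonical form:  h(g(c), c, c ∧ h(c, c, j) ∧ j)
Match R2:  consume h(c, c, j);  v := j, w := c, y := c ∧ j, z := c
Every leftover argument binds to the variable; the entire application is replaced.
New term:  h(g(c), c, c)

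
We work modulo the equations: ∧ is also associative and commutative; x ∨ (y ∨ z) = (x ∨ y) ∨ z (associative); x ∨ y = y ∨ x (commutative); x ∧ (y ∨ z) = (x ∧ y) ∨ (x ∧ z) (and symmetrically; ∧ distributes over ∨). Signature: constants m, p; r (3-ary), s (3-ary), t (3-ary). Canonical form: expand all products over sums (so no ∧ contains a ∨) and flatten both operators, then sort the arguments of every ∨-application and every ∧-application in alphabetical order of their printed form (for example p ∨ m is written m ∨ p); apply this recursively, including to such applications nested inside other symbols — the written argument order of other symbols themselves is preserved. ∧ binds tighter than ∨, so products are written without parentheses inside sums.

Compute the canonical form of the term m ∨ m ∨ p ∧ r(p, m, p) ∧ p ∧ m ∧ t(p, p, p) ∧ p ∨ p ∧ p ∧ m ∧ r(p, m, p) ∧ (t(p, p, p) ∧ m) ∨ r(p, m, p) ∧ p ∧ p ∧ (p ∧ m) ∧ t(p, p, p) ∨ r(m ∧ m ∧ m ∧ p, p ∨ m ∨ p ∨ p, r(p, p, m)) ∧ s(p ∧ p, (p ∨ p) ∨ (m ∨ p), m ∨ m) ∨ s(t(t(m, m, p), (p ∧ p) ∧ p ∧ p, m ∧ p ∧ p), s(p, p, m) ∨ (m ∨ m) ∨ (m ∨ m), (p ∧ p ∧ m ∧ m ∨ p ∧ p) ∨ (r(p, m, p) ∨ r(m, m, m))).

Merge nested applications:  m ∨ m ∨ m ∧ p ∧ p ∧ p ∧ r(p, m, p) ∧ t(p, p, p) ∨ m ∧ m ∧ p ∧ p ∧ r(p, m, p) ∧ t(p, p, p) ∨ m ∧ p ∧ p ∧ p ∧ r(p, m, p) ∧ t(p, p, p) ∨ r(m ∧ m ∧ m ∧ p, m ∨ p ∨ p ∨ p, r(p, p, m)) ∧ s(p ∧ p, m ∨ p ∨ p ∨ p, m ∨ m) ∨ s(t(t(m, m, p), p ∧ p ∧ p ∧ p, m ∧ p ∧ p), m ∨ m ∨ m ∨ m ∨ s(p, p, m), m ∧ m ∧ p ∧ p ∨ p ∧ p ∨ r(m, m, m) ∨ r(p, m, p))
Sort arguments:  m ∨ m ∨ m ∧ m ∧ p ∧ p ∧ r(p, m, p) ∧ t(p, p, p) ∨ m ∧ p ∧ p ∧ p ∧ r(p, m, p) ∧ t(p, p, p) ∨ m ∧ p ∧ p ∧ p ∧ r(p, m, p) ∧ t(p, p, p) ∨ r(m ∧ m ∧ m ∧ p, m ∨ p ∨ p ∨ p, r(p, p, m)) ∧ s(p ∧ p, m ∨ p ∨ p ∨ p, m ∨ m) ∨ s(t(t(m, m, p), p ∧ p ∧ p ∧ p, m ∧ p ∧ p), m ∨ m ∨ m ∨ m ∨ s(p, p, m), m ∧ m ∧ p ∧ p ∨ p ∧ p ∨ r(m, m, m) ∨ r(p, m, p))

Answer: m ∨ m ∨ m ∧ m ∧ p ∧ p ∧ r(p, m, p) ∧ t(p, p, p) ∨ m ∧ p ∧ p ∧ p ∧ r(p, m, p) ∧ t(p, p, p) ∨ m ∧ p ∧ p ∧ p ∧ r(p, m, p) ∧ t(p, p, p) ∨ r(m ∧ m ∧ m ∧ p, m ∨ p ∨ p ∨ p, r(p, p, m)) ∧ s(p ∧ p, m ∨ p ∨ p ∨ p, m ∨ m) ∨ s(t(t(m, m, p), p ∧ p ∧ p ∧ p, m ∧ p ∧ p), m ∨ m ∨ m ∨ m ∨ s(p, p, m), m ∧ m ∧ p ∧ p ∨ p ∧ p ∨ r(m, m, m) ∨ r(p, m, p))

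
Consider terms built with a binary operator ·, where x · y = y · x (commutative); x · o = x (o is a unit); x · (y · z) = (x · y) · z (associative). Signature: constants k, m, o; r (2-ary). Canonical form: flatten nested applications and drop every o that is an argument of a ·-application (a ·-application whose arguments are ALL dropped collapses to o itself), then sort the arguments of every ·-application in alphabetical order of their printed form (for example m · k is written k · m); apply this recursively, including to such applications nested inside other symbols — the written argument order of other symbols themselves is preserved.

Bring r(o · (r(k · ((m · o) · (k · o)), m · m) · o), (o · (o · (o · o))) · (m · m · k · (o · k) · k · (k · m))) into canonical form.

Focus inside:  (o · (o · (o · o))) · (m · m · k · (o · k) · k · (k · m))
Flatten:  o · o · o · o · m · m · k · o · k · k · k · m
Drop the unit:  drop o (×5)
Sort arguments:  k · k · k · k · m · m · m
Rebuild:  r(r(k · k · m, m · m), k · k · k · k · m · m · m)

Answer: r(r(k · k · m, m · m), k · k · k · k · m · m · m)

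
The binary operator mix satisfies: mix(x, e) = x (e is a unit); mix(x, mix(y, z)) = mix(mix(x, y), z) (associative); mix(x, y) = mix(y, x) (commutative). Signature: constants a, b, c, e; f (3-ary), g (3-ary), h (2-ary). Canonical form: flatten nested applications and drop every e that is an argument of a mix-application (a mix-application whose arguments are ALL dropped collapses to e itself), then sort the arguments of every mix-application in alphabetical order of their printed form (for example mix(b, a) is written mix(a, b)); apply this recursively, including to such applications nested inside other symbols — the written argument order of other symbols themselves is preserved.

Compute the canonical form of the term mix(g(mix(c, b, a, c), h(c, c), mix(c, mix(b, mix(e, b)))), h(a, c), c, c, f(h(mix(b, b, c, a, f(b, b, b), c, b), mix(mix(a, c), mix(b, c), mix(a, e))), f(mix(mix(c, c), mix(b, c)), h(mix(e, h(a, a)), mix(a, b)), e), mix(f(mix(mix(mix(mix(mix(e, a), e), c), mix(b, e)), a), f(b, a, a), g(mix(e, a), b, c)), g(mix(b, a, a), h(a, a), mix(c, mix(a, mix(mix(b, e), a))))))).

Simplify inside:  g(mix(c, b, a, c), h(c, c), mix(c, mix(b, mix(e, b))))  →  g(mix(a, b, c, c), h(c, c), mix(b, b, c))
Canonicalize subterm:  f(h(mix(b, b, c, a, f(b, b, b), c, b), mix(mix(a, c), mix(b, c), mix(a, e))), f(mix(mix(c, c), mix(b, c)), h(mix(e, h(a, a)), mix(a, b)), e), mix(f(mix(mix(mix(mix(mix(e, a), e), c), mix(b, e)), a), f(b, a, a), g(mix(e, a), b, c)), g(mix(b, a, a), h(a, a), mix(c, mix(a, mix(mix(b, e), a))))))  →  f(h(mix(a, b, b, b, c, c, f(b, b, b)), mix(a, a, b, c, c)), f(mix(b, c, c, c), h(h(a, a), mix(a, b)), e), mix(f(mix(a, a, b, c), f(b, a, a), g(a, b, c)), g(mix(a, a, b), h(a, a), mix(a, a, b, c))))
Sort arguments:  mix(c, c, f(h(mix(a, b, b, b, c, c, f(b, b, b)), mix(a, a, b, c, c)), f(mix(b, c, c, c), h(h(a, a), mix(a, b)), e), mix(f(mix(a, a, b, c), f(b, a, a), g(a, b, c)), g(mix(a, a, b), h(a, a), mix(a, a, b, c)))), g(mix(a, b, c, c), h(c, c), mix(b, b, c)), h(a, c))

Answer: mix(c, c, f(h(mix(a, b, b, b, c, c, f(b, b, b)), mix(a, a, b, c, c)), f(mix(b, c, c, c), h(h(a, a), mix(a, b)), e), mix(f(mix(a, a, b, c), f(b, a, a), g(a, b, c)), g(mix(a, a, b), h(a, a), mix(a, a, b, c)))), g(mix(a, b, c, c), h(c, c), mix(b, b, c)), h(a, c))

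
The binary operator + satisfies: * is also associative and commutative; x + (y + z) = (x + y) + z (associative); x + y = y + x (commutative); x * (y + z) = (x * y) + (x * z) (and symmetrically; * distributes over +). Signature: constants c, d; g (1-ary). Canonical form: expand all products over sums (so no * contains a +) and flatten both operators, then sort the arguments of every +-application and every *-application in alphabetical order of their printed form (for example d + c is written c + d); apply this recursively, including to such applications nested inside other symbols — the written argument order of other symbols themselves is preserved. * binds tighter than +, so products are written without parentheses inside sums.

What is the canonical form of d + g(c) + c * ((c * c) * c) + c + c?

Un-nest:  d + g(c) + c * c * c * c + c + c
Sort arguments:  c + c + c * c * c * c + d + g(c)

Answer: c + c + c * c * c * c + d + g(c)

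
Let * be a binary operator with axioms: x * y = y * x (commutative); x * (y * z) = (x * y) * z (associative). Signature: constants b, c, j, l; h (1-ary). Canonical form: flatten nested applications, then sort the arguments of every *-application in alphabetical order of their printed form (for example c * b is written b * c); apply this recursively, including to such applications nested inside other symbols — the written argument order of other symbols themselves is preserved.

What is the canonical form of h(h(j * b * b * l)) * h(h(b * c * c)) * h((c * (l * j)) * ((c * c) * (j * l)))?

Inside:  h(h(j * b * b * l))  →  h(h(b * b * j * l))
Inside:  h((c * (l * j)) * ((c * c) * (j * l)))  →  h(c * c * c * j * j * l * l)
Sort arguments:  h(c * c * c * j * j * l * l) * h(h(b * b * j * l)) * h(h(b * c * c))

Answer: h(c * c * c * j * j * l * l) * h(h(b * b * j * l)) * h(h(b * c * c))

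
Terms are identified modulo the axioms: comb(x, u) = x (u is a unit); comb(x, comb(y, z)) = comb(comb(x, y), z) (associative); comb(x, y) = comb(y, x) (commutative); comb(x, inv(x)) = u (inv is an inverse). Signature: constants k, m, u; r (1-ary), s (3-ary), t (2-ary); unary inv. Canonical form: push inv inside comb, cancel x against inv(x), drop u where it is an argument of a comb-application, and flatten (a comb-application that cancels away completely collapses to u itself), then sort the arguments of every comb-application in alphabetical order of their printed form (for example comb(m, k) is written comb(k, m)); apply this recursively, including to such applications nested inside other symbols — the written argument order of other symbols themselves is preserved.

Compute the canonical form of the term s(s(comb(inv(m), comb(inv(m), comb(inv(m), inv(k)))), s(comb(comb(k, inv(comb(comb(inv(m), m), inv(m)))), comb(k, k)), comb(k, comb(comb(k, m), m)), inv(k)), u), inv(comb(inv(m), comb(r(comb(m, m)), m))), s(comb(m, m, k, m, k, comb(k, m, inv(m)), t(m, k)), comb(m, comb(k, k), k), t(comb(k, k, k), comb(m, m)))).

Answer: s(s(comb(inv(k), inv(m), inv(m), inv(m)), s(comb(k, k, k, m), comb(k, k, m, m), inv(k)), u), inv(r(comb(m, m))), s(comb(k, k, k, m, m, m, t(m, k)), comb(k, k, k, m), t(comb(k, k, k), comb(m, m))))

Derivation:
Descend into:  comb(m, m, k, m, k, comb(k, m, inv(m)), t(m, k))
Collect terms:  comb(m, m, m, k, k, k, t(m, k))
Sort arguments:  comb(k, k, k, m, m, m, t(m, k))
Reassemble:  s(s(comb(inv(k), inv(m), inv(m), inv(m)), s(comb(k, k, k, m), comb(k, k, m, m), inv(k)), u), inv(r(comb(m, m))), s(comb(k, k, k, m, m, m, t(m, k)), comb(k, k, k, m), t(comb(k, k, k), comb(m, m))))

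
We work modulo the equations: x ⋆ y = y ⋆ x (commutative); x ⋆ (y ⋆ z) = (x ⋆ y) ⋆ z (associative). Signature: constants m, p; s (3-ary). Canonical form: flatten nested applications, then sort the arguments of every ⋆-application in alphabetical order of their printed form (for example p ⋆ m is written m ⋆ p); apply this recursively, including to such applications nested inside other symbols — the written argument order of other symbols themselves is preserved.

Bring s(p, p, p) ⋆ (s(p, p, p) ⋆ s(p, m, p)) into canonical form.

Un-nest:  s(p, p, p) ⋆ s(p, p, p) ⋆ s(p, m, p)
Sort arguments:  s(p, m, p) ⋆ s(p, p, p) ⋆ s(p, p, p)

Answer: s(p, m, p) ⋆ s(p, p, p) ⋆ s(p, p, p)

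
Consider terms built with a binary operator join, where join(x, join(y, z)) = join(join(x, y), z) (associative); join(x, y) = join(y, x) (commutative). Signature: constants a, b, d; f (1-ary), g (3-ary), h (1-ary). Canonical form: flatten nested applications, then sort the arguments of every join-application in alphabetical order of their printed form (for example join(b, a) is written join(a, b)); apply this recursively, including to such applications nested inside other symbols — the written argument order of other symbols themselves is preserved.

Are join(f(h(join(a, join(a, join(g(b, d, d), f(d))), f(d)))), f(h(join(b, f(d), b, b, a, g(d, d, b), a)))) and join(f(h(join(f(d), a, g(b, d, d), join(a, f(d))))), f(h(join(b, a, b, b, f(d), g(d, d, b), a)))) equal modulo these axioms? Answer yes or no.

Answer: yes — both canonical forms are join(f(h(join(a, a, b, b, b, f(d), g(d, d, b)))), f(h(join(a, a, f(d), f(d), g(b, d, d)))))

Derivation:
Left:  join(f(h(join(a, join(a, join(g(b, d, d), f(d))), f(d)))), f(h(join(b, f(d), b, b, a, g(d, d, b), a))))
  Inside:  f(h(join(a, join(a, join(g(b, d, d), f(d))), f(d))))  →  f(h(join(a, a, f(d), f(d), g(b, d, d))))
  Inside:  f(h(join(b, f(d), b, b, a, g(d, d, b), a)))  →  f(h(join(a, a, b, b, b, f(d), g(d, d, b))))
  Sort arguments:  join(f(h(join(a, a, b, b, b, f(d), g(d, d, b)))), f(h(join(a, a, f(d), f(d), g(b, d, d)))))
Right:  join(f(h(join(f(d), a, g(b, d, d), join(a, f(d))))), f(h(join(b, a, b, b, f(d), g(d, d, b), a))))
  Simplify inside:  f(h(join(f(d), a, g(b, d, d), join(a, f(d)))))  →  f(h(join(a, a, f(d), f(d), g(b, d, d))))
  Simplify inside:  f(h(join(b, a, b, b, f(d), g(d, d, b), a)))  →  f(h(join(a, a, b, b, b, f(d), g(d, d, b))))
  Sort:  join(f(h(join(a, a, b, b, b, f(d), g(d, d, b)))), f(h(join(a, a, f(d), f(d), g(b, d, d)))))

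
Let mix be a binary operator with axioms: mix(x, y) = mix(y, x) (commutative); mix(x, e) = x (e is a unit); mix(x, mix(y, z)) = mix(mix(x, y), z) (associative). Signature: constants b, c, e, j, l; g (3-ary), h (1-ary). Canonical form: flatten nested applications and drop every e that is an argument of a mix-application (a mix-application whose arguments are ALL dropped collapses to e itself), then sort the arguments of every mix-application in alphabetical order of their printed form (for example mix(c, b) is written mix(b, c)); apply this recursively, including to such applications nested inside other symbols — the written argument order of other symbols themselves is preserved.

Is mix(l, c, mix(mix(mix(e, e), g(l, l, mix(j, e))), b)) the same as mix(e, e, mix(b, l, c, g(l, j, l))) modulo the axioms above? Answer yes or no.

Left:  mix(l, c, mix(mix(mix(e, e), g(l, l, mix(j, e))), b))
  Flatten:  mix(l, c, e, e, g(l, l, mix(j, e)), b)
  Inside:  g(l, l, mix(j, e))  →  g(l, l, j)
  Units out:  drop e (×2)
  Order the arguments:  mix(b, c, g(l, l, j), l)
Right:  mix(e, e, mix(b, l, c, g(l, j, l)))
  Un-nest:  mix(e, e, b, l, c, g(l, j, l))
  Unit:  drop e (×2)
  Order the arguments:  mix(b, c, g(l, j, l), l)

Answer: no — mix(b, c, g(l, l, j), l) vs mix(b, c, g(l, j, l), l)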